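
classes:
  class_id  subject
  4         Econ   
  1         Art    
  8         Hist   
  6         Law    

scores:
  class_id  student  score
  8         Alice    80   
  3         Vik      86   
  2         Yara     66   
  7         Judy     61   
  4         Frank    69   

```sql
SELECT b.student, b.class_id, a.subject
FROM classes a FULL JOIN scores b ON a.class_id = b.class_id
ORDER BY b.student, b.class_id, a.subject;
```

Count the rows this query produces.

FULL OUTER JOIN keeps every row from both sides; unmatched rows get NULL for the other side's columns.
Matching on a.class_id = b.class_id.
Matched pairs: 2; unmatched a rows kept: 2; unmatched b rows kept: 3.
Total: 2 matched + 5 padded = 7 rows.

7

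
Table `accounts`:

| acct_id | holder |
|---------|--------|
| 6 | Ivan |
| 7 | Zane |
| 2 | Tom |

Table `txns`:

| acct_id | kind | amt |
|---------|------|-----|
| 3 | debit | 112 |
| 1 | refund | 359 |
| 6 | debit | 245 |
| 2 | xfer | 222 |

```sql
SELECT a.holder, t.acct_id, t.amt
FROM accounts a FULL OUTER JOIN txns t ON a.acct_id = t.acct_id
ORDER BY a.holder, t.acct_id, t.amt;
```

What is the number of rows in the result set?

FULL OUTER JOIN keeps every row from both sides; unmatched rows get NULL for the other side's columns.
Matching on a.acct_id = t.acct_id.
Matched pairs: 2; unmatched a rows kept: 1; unmatched t rows kept: 2.
Total: 2 matched + 3 padded = 5 rows.

5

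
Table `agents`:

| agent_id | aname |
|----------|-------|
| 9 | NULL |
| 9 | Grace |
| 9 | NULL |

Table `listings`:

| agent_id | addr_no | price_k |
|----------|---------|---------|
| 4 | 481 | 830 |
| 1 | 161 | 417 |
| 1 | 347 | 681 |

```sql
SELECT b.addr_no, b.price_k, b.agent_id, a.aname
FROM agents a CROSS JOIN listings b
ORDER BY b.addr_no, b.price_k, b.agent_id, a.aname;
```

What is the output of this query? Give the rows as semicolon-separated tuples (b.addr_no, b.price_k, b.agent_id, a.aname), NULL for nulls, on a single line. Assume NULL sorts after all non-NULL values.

(161, 417, 1, Grace); (161, 417, 1, NULL); (161, 417, 1, NULL); (347, 681, 1, Grace); (347, 681, 1, NULL); (347, 681, 1, NULL); (481, 830, 4, Grace); (481, 830, 4, NULL); (481, 830, 4, NULL)

CROSS JOIN pairs every row of `agents` with every row of `listings`: 3 × 3 = 9 rows.
After projecting and ordering:
b.addr_no | b.price_k | b.agent_id | a.aname
161 | 417 | 1 | Grace
161 | 417 | 1 | NULL
161 | 417 | 1 | NULL
347 | 681 | 1 | Grace
347 | 681 | 1 | NULL
347 | 681 | 1 | NULL
481 | 830 | 4 | Grace
481 | 830 | 4 | NULL
481 | 830 | 4 | NULL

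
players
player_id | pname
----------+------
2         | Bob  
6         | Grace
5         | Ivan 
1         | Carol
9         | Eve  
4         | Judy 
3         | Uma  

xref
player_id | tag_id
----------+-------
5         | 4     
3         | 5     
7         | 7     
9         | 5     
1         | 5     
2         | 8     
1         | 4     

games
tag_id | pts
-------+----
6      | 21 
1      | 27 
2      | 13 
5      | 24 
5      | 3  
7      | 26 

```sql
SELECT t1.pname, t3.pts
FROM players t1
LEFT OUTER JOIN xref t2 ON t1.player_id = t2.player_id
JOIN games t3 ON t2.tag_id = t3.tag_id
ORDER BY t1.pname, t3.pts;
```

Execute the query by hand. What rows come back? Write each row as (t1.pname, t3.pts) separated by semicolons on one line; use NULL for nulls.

Step 1 — t1 LEFT JOIN t2 on player_id → 8 row(s).
Then INNER JOIN `games t3` on tag_id: keep only rows whose t2.tag_id appears in t3.

(Carol, 3); (Carol, 24); (Eve, 3); (Eve, 24); (Uma, 3); (Uma, 24)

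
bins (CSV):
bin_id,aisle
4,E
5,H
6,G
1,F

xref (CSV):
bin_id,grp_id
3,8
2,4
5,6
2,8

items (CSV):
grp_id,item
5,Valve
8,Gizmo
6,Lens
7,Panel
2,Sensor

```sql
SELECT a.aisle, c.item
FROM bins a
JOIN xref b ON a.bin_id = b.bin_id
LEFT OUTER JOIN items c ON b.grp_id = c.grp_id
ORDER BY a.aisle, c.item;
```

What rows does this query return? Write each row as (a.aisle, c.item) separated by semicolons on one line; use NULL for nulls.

(H, Lens)

Joins associate left-to-right: bins INNER JOIN xref on bin_id gives 1 intermediate row(s).
Then LEFT JOIN `items c` on grp_id: each of those 1 rows is kept; rows whose b.grp_id has no match in c get NULL for c's columns.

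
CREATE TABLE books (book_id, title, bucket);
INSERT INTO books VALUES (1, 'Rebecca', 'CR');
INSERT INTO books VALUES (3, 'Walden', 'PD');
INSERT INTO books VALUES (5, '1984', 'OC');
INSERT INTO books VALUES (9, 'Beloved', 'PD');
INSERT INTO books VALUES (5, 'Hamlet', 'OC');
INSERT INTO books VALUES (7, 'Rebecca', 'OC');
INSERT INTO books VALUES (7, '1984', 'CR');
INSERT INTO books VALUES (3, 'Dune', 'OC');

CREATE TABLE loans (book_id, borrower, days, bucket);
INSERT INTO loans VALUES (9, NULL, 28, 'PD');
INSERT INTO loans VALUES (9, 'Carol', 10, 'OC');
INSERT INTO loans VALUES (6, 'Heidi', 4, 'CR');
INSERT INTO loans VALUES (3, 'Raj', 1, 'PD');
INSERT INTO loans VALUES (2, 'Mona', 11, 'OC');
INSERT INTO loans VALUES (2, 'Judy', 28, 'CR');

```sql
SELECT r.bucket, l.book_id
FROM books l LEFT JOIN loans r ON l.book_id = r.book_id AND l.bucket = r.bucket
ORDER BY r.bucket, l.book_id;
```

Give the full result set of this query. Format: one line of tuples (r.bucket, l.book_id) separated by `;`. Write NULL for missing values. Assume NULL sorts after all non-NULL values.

(PD, 3); (PD, 9); (NULL, 1); (NULL, 3); (NULL, 5); (NULL, 5); (NULL, 7); (NULL, 7)

LEFT JOIN keeps every row from `books`; unmatched rows get NULL for `loans`'s columns.
Matching on l.book_id = r.book_id AND l.bucket = r.bucket.
- l[0] book_id=1, bucket=CR → no match; kept with NULLs on the r side.
- l[1] book_id=3, bucket=PD → 1 match(es) in r → 1 row(s).
- l[2] book_id=5, bucket=OC → no match; kept with NULLs on the r side.
- l[3] book_id=9, bucket=PD → 1 match(es) in r → 1 row(s).
- l[4] book_id=5, bucket=OC → no match; kept with NULLs on the r side.
- l[5] book_id=7, bucket=OC → no match; kept with NULLs on the r side.
- l[6] book_id=7, bucket=CR → no match; kept with NULLs on the r side.
- l[7] book_id=3, bucket=OC → no match; kept with NULLs on the r side.
After projecting and ordering:
r.bucket | l.book_id
PD | 3
PD | 9
NULL | 1
NULL | 3
NULL | 5
NULL | 5
NULL | 7
NULL | 7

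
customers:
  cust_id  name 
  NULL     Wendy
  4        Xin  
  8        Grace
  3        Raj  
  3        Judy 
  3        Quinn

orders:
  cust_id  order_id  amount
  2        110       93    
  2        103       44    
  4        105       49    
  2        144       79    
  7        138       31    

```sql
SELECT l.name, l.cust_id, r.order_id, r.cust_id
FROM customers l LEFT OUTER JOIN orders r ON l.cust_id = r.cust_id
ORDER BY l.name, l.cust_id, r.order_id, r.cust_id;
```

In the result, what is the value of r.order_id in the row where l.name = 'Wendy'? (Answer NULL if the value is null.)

LEFT JOIN keeps every row from `customers`; unmatched rows get NULL for `orders`'s columns.
Matching on l.cust_id = r.cust_id. A NULL in a compared column never satisfies the condition.
Matched pairs: 1; unmatched l rows kept: 5.

NULL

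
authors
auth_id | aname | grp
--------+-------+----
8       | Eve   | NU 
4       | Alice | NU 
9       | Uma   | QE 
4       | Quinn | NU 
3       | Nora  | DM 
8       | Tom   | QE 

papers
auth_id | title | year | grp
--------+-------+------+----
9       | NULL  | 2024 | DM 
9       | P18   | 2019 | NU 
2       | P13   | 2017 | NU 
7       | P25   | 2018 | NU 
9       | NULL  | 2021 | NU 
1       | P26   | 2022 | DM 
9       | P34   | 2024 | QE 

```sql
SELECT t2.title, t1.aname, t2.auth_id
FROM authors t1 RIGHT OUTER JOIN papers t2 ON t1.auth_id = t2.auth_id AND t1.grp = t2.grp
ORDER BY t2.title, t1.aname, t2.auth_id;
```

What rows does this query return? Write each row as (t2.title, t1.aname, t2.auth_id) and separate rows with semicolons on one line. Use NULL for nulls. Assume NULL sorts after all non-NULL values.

(P13, NULL, 2); (P18, NULL, 9); (P25, NULL, 7); (P26, NULL, 1); (P34, Uma, 9); (NULL, NULL, 9); (NULL, NULL, 9)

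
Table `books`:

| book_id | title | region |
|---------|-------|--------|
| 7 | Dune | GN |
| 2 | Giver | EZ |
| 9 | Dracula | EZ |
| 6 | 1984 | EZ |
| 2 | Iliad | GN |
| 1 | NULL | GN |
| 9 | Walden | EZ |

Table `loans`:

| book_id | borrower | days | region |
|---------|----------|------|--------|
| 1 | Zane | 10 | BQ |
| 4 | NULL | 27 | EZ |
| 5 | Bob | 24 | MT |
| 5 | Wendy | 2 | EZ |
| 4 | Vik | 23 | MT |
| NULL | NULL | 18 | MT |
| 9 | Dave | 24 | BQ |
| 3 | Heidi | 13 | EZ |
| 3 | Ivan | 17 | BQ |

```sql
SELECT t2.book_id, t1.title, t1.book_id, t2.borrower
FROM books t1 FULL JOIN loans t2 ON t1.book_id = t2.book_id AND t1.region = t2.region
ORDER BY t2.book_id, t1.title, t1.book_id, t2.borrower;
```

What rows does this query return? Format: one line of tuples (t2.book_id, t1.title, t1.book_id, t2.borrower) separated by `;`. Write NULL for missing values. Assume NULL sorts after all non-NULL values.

(1, NULL, NULL, Zane); (3, NULL, NULL, Heidi); (3, NULL, NULL, Ivan); (4, NULL, NULL, Vik); (4, NULL, NULL, NULL); (5, NULL, NULL, Bob); (5, NULL, NULL, Wendy); (9, NULL, NULL, Dave); (NULL, 1984, 6, NULL); (NULL, Dracula, 9, NULL); (NULL, Dune, 7, NULL); (NULL, Giver, 2, NULL); (NULL, Iliad, 2, NULL); (NULL, Walden, 9, NULL); (NULL, NULL, 1, NULL); (NULL, NULL, NULL, NULL)

FULL OUTER JOIN keeps every row from both sides; unmatched rows get NULL for the other side's columns.
Matching on t1.book_id = t2.book_id AND t1.region = t2.region. A NULL in a compared column never satisfies the condition.
- t1 (book_id=7, region=GN) has no partner → padded with NULL.
- t1 (book_id=2, region=EZ) has no partner → padded with NULL.
- t1 (book_id=9, region=EZ) has no partner → padded with NULL.
- t1 (book_id=6, region=EZ) has no partner → padded with NULL.
- t1 (book_id=2, region=GN) has no partner → padded with NULL.
- t1 (book_id=1, region=GN) has no partner → padded with NULL.
- t1 (book_id=9, region=EZ) has no partner → padded with NULL.
- plus 9 unmatched t2 row(s), each kept with NULL t1 columns.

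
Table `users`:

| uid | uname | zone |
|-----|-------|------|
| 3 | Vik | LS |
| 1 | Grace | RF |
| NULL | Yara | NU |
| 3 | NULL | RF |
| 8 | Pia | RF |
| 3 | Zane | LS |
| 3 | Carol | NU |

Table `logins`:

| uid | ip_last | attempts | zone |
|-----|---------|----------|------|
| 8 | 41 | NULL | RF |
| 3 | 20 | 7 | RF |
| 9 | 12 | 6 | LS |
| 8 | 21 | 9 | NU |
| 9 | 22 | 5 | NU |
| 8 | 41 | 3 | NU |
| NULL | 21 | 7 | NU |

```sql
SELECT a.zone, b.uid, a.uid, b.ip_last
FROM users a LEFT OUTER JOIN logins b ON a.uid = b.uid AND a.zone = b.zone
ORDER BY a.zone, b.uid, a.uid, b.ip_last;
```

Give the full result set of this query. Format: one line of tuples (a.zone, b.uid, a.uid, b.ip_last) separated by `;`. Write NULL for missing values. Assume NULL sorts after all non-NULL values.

LEFT JOIN keeps every row from `users`; unmatched rows get NULL for `logins`'s columns.
Matching on a.uid = b.uid AND a.zone = b.zone. A NULL in a compared column never satisfies the condition.
- a row (uid=3, zone=LS): no match → kept, b columns NULL.
- a row (uid=1, zone=RF): no match → kept, b columns NULL.
- a row (uid=NULL, zone=NU): no match → kept, b columns NULL.
- a row (uid=3, zone=RF): matches 1 b row(s) → 1 output row(s).
- a row (uid=8, zone=RF): matches 1 b row(s) → 1 output row(s).
- a row (uid=3, zone=LS): no match → kept, b columns NULL.
- a row (uid=3, zone=NU): no match → kept, b columns NULL.
After projecting and ordering:
a.zone | b.uid | a.uid | b.ip_last
LS | NULL | 3 | NULL
LS | NULL | 3 | NULL
NU | NULL | 3 | NULL
NU | NULL | NULL | NULL
RF | 3 | 3 | 20
RF | 8 | 8 | 41
RF | NULL | 1 | NULL

(LS, NULL, 3, NULL); (LS, NULL, 3, NULL); (NU, NULL, 3, NULL); (NU, NULL, NULL, NULL); (RF, 3, 3, 20); (RF, 8, 8, 41); (RF, NULL, 1, NULL)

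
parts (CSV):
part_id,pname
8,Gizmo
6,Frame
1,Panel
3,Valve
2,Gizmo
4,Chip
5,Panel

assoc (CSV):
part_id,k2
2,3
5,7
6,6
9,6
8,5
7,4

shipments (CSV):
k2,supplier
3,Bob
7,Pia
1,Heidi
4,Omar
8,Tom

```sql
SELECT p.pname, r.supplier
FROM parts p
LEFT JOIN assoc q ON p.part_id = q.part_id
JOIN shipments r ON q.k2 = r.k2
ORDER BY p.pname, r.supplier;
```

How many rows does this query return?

2

Step 1 — p LEFT JOIN q on part_id → 7 row(s).
Then INNER JOIN `shipments r` on k2: keep only rows whose q.k2 appears in r.
Result: 2 row(s).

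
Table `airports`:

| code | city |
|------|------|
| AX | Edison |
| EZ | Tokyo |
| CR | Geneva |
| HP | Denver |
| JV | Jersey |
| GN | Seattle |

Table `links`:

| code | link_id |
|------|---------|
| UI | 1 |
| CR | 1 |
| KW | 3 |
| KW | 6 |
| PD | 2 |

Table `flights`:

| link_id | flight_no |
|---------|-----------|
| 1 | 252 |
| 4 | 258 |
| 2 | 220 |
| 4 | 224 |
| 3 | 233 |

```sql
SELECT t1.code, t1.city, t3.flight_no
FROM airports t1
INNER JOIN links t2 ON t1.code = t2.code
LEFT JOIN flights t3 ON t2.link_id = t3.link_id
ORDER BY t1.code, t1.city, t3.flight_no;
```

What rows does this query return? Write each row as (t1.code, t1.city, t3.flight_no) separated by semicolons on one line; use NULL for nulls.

(CR, Geneva, 252)

Step 1 — t1 INNER JOIN t2 on code → 1 row(s).
Then LEFT JOIN `flights t3` on link_id: each of those 1 rows is kept; rows whose t2.link_id has no match in t3 get NULL for t3's columns.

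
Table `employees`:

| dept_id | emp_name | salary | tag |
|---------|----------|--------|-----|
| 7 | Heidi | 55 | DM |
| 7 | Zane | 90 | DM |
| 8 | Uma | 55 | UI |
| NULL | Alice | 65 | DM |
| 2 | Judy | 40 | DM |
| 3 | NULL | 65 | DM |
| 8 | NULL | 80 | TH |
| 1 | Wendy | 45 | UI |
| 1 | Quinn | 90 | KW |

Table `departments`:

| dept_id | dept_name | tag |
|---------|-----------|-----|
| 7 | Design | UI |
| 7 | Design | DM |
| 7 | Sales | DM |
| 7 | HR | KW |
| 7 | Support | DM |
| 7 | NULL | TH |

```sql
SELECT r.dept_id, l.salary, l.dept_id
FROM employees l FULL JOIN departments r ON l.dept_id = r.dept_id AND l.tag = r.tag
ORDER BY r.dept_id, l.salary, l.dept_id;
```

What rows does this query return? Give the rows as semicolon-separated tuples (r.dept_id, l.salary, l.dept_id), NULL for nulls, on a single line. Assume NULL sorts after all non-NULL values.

(7, 55, 7); (7, 55, 7); (7, 55, 7); (7, 90, 7); (7, 90, 7); (7, 90, 7); (7, NULL, NULL); (7, NULL, NULL); (7, NULL, NULL); (NULL, 40, 2); (NULL, 45, 1); (NULL, 55, 8); (NULL, 65, 3); (NULL, 65, NULL); (NULL, 80, 8); (NULL, 90, 1)

FULL OUTER JOIN keeps every row from both sides; unmatched rows get NULL for the other side's columns.
Matching on l.dept_id = r.dept_id AND l.tag = r.tag. A NULL in a compared column never satisfies the condition.
- l (dept_id=7, tag=DM) pairs with 3 row(s) of r.
- l (dept_id=7, tag=DM) pairs with 3 row(s) of r.
- l (dept_id=8, tag=UI) has no partner → padded with NULL.
- l (dept_id=NULL, tag=DM) has no partner → padded with NULL.
- l (dept_id=2, tag=DM) has no partner → padded with NULL.
- l (dept_id=3, tag=DM) has no partner → padded with NULL.
- l (dept_id=8, tag=TH) has no partner → padded with NULL.
- l (dept_id=1, tag=UI) has no partner → padded with NULL.
- l (dept_id=1, tag=KW) has no partner → padded with NULL.
- 3 row(s) from r found no l partner → padded with NULL.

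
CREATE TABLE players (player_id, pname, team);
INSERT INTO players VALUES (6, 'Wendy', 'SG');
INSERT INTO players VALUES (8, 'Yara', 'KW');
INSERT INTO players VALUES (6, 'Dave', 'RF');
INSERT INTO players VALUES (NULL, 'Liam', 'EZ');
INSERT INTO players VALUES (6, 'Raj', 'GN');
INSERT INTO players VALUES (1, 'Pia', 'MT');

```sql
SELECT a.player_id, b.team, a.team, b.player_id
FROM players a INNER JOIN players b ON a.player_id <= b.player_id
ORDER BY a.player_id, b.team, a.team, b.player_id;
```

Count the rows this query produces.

INNER JOIN keeps only pairs where the ON condition holds.
Matching on a.player_id <= b.player_id. A NULL in a compared column never satisfies the condition.
- a row (player_id=6): matches 4 b row(s) → 4 output row(s).
- a row (player_id=8): matches 1 b row(s) → 1 output row(s).
- a row (player_id=6): matches 4 b row(s) → 4 output row(s).
- a row (player_id=NULL): no match → dropped.
- a row (player_id=6): matches 4 b row(s) → 4 output row(s).
- a row (player_id=1): matches 5 b row(s) → 5 output row(s).
Total: 18 rows.

18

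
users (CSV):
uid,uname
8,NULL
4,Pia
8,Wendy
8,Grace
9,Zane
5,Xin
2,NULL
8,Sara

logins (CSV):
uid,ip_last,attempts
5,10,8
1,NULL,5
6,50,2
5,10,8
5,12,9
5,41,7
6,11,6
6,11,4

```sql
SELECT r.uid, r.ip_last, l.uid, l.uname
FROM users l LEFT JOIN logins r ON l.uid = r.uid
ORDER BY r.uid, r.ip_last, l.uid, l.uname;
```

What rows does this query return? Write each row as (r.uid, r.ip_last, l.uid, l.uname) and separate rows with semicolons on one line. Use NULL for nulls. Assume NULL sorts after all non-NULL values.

(5, 10, 5, Xin); (5, 10, 5, Xin); (5, 12, 5, Xin); (5, 41, 5, Xin); (NULL, NULL, 2, NULL); (NULL, NULL, 4, Pia); (NULL, NULL, 8, Grace); (NULL, NULL, 8, Sara); (NULL, NULL, 8, Wendy); (NULL, NULL, 8, NULL); (NULL, NULL, 9, Zane)

LEFT JOIN keeps every row from `users`; unmatched rows get NULL for `logins`'s columns.
Matching on l.uid = r.uid.
Matched pairs: 4; unmatched l rows kept: 7.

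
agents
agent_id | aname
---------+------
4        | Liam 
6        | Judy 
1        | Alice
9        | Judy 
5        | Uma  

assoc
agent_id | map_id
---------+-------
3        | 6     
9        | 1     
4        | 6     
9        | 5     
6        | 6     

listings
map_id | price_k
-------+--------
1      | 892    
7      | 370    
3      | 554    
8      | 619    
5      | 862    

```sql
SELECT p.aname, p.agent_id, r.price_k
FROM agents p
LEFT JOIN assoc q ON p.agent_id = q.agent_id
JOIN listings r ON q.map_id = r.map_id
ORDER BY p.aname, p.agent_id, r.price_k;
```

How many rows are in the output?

Evaluate left to right. First `agents p LEFT JOIN assoc q` on agent_id: 6 row(s).
Then INNER JOIN `listings r` on map_id: keep only rows whose q.map_id appears in r.
Result: 2 row(s).

2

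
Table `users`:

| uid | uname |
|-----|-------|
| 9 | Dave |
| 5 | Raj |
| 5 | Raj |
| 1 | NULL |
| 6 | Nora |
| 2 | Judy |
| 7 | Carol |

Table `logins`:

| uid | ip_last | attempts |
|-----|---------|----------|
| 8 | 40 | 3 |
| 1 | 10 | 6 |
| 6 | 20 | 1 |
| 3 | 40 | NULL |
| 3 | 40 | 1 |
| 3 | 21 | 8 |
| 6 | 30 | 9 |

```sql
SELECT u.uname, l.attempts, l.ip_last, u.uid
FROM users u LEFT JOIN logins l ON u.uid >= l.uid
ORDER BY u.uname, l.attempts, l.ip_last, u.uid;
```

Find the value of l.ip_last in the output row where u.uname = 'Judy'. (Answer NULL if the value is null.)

10

LEFT JOIN keeps every row from `users`; unmatched rows get NULL for `logins`'s columns.
Matching on u.uid >= l.uid.
- uid=9: 7 matching l row(s), so 7 row(s) emitted.
- uid=5: 4 matching l row(s), so 4 row(s) emitted.
- uid=5: 4 matching l row(s), so 4 row(s) emitted.
- uid=1: 1 matching l row(s), so 1 row(s) emitted.
- uid=6: 6 matching l row(s), so 6 row(s) emitted.
- uid=2: 1 matching l row(s), so 1 row(s) emitted.
- uid=7: 6 matching l row(s), so 6 row(s) emitted.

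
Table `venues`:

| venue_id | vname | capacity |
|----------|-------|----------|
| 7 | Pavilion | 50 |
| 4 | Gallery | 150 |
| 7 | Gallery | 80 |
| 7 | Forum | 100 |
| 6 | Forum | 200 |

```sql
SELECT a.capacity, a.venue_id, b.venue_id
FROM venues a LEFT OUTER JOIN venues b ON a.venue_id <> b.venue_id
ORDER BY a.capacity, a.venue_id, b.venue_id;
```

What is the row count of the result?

14

LEFT JOIN keeps every row from `venues a`; unmatched rows get NULL for `venues b`'s columns.
Matching on a.venue_id <> b.venue_id.
Matched pairs: 14; unmatched a rows kept: 0.
Total: 14 rows.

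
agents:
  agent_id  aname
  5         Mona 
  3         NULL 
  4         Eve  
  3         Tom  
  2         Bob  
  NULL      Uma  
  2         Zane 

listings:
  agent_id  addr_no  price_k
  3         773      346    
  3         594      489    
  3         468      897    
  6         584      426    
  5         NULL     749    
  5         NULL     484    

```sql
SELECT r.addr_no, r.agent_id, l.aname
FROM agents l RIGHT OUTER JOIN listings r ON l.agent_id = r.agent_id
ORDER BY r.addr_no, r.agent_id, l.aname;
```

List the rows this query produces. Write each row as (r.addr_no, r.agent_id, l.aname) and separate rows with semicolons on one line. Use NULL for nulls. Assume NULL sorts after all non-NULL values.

RIGHT JOIN keeps every row from `listings`; unmatched rows get NULL for `agents`'s columns.
Matching on l.agent_id = r.agent_id. A NULL in a compared column never satisfies the condition.
- l row (agent_id=5): matches 2 r row(s) → 2 output row(s).
- l row (agent_id=3): matches 3 r row(s) → 3 output row(s).
- l row (agent_id=4): no match.
- l row (agent_id=3): matches 3 r row(s) → 3 output row(s).
- l row (agent_id=2): no match.
- l row (agent_id=NULL): no match.
- l row (agent_id=2): no match.
- 1 r row(s) had no l match → kept, l columns NULL.
After projecting and ordering:
r.addr_no | r.agent_id | l.aname
468 | 3 | Tom
468 | 3 | NULL
584 | 6 | NULL
594 | 3 | Tom
594 | 3 | NULL
773 | 3 | Tom
773 | 3 | NULL
NULL | 5 | Mona
NULL | 5 | Mona

(468, 3, Tom); (468, 3, NULL); (584, 6, NULL); (594, 3, Tom); (594, 3, NULL); (773, 3, Tom); (773, 3, NULL); (NULL, 5, Mona); (NULL, 5, Mona)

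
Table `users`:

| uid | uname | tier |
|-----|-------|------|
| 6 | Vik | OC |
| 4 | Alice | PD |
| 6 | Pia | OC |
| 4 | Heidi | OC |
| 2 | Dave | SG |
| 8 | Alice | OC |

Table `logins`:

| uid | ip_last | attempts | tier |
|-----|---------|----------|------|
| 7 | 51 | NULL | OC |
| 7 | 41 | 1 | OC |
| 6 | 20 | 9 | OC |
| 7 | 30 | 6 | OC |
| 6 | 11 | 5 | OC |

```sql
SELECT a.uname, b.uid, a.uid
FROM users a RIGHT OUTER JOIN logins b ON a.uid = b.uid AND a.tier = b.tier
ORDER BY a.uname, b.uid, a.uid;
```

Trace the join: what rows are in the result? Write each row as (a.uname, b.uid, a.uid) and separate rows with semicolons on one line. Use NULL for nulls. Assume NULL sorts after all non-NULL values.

RIGHT JOIN keeps every row from `logins`; unmatched rows get NULL for `users`'s columns.
Matching on a.uid = b.uid AND a.tier = b.tier.
Matched pairs: 4; unmatched b rows kept: 3.

(Pia, 6, 6); (Pia, 6, 6); (Vik, 6, 6); (Vik, 6, 6); (NULL, 7, NULL); (NULL, 7, NULL); (NULL, 7, NULL)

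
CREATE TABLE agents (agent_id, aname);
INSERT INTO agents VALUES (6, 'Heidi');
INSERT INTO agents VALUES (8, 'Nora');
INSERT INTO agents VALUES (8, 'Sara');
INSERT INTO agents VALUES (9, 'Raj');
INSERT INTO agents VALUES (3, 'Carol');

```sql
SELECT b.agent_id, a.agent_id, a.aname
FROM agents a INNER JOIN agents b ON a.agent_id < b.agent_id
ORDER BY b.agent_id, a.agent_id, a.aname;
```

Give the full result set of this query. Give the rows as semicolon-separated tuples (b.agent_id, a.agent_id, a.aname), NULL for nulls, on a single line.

(6, 3, Carol); (8, 3, Carol); (8, 3, Carol); (8, 6, Heidi); (8, 6, Heidi); (9, 3, Carol); (9, 6, Heidi); (9, 8, Nora); (9, 8, Sara)

INNER JOIN keeps only pairs where the ON condition holds.
Matching on a.agent_id < b.agent_id.
Matched pairs: 9.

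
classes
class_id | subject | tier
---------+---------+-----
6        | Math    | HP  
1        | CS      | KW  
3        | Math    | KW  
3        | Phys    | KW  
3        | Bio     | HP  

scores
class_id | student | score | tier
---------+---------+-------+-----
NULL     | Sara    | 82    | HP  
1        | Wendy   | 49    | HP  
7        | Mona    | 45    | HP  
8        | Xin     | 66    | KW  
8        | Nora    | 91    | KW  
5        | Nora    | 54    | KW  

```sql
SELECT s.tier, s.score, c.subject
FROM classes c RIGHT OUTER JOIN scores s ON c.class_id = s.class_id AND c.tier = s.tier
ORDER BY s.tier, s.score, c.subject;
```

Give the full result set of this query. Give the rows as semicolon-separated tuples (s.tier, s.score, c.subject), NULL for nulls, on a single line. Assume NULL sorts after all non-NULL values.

(HP, 45, NULL); (HP, 49, NULL); (HP, 82, NULL); (KW, 54, NULL); (KW, 66, NULL); (KW, 91, NULL)

RIGHT JOIN keeps every row from `scores`; unmatched rows get NULL for `classes`'s columns.
Matching on c.class_id = s.class_id AND c.tier = s.tier. A NULL in a compared column never satisfies the condition.
- c row (class_id=6, tier=HP): no match.
- c row (class_id=1, tier=KW): no match.
- c row (class_id=3, tier=KW): no match.
- c row (class_id=3, tier=KW): no match.
- c row (class_id=3, tier=HP): no match.
- 6 s row(s) had no c match → kept, c columns NULL.
After projecting and ordering:
s.tier | s.score | c.subject
HP | 45 | NULL
HP | 49 | NULL
HP | 82 | NULL
KW | 54 | NULL
KW | 66 | NULL
KW | 91 | NULL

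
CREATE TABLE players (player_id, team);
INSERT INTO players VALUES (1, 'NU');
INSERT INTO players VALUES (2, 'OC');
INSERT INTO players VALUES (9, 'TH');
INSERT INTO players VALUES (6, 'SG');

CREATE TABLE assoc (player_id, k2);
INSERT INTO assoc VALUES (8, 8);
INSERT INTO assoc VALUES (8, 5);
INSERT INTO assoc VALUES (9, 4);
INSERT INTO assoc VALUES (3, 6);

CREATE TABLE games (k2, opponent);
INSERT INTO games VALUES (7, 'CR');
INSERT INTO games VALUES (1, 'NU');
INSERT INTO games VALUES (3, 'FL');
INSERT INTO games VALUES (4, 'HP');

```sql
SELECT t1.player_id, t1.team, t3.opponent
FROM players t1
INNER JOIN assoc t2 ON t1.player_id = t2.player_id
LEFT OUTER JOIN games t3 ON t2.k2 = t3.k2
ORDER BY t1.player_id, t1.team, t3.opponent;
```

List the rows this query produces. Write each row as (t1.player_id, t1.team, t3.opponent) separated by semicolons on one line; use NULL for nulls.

(9, TH, HP)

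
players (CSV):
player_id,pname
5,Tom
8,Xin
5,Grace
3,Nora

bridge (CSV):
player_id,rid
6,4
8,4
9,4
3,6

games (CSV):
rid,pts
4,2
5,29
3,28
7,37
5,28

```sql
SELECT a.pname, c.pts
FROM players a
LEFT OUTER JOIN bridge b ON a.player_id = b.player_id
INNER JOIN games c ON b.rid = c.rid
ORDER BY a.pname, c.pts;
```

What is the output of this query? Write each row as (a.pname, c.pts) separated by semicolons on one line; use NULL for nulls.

Step 1 — a LEFT JOIN b on player_id → 4 row(s).
Then INNER JOIN `games c` on rid: keep only rows whose b.rid appears in c.

(Xin, 2)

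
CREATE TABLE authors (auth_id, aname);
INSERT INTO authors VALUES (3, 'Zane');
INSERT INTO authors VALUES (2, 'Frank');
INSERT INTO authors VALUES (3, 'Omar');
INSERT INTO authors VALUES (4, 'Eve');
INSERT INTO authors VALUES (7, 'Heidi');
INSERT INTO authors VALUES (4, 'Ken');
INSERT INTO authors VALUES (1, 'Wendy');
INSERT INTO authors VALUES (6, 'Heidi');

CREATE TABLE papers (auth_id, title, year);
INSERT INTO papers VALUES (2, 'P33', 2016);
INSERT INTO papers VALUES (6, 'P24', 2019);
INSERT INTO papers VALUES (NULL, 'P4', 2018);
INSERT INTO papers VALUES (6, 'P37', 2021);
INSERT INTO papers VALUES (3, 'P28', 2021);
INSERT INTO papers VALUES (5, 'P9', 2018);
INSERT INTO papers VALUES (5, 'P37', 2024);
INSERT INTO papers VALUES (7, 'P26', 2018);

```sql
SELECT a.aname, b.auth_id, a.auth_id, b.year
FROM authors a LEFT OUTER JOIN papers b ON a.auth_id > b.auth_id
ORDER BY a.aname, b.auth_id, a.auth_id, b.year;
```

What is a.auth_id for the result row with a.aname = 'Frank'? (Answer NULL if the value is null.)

LEFT JOIN keeps every row from `authors`; unmatched rows get NULL for `papers`'s columns.
Matching on a.auth_id > b.auth_id. A NULL in a compared column never satisfies the condition.
Matched pairs: 16; unmatched a rows kept: 2.

2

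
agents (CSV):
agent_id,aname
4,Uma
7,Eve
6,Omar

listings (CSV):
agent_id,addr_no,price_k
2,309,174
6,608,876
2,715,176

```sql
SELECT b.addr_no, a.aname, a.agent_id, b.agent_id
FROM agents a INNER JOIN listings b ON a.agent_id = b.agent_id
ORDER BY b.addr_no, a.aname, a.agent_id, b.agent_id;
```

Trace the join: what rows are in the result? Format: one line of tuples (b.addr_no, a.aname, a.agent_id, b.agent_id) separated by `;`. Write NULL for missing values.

(608, Omar, 6, 6)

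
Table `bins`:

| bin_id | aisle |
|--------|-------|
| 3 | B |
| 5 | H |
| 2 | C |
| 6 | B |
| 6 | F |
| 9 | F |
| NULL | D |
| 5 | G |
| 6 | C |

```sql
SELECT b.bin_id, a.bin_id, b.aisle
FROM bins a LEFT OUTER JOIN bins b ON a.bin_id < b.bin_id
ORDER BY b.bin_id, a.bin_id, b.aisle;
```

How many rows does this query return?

26

LEFT JOIN keeps every row from `bins a`; unmatched rows get NULL for `bins b`'s columns.
Matching on a.bin_id < b.bin_id. A NULL in a compared column never satisfies the condition.
- bin_id=3: 6 matching b row(s), so 6 row(s) emitted.
- bin_id=5: 4 matching b row(s), so 4 row(s) emitted.
- bin_id=2: 7 matching b row(s), so 7 row(s) emitted.
- bin_id=6: 1 matching b row(s), so 1 row(s) emitted.
- bin_id=6: 1 matching b row(s), so 1 row(s) emitted.
- bin_id=9: no b row matches, row kept with b columns NULL.
- bin_id=NULL: no b row matches, row kept with b columns NULL.
- bin_id=5: 4 matching b row(s), so 4 row(s) emitted.
- bin_id=6: 1 matching b row(s), so 1 row(s) emitted.
Total: 24 matched + 2 padded = 26 rows.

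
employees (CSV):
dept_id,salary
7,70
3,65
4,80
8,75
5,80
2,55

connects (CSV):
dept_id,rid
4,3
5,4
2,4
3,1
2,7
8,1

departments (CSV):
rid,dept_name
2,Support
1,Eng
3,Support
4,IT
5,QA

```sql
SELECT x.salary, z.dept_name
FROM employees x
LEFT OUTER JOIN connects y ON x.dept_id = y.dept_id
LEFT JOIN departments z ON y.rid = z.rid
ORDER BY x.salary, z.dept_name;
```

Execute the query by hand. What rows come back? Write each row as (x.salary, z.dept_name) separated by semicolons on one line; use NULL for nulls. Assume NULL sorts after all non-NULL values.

Joins associate left-to-right: employees LEFT JOIN connects on dept_id gives 7 intermediate row(s).
Then LEFT JOIN `departments z` on rid: each of those 7 rows is kept; rows whose y.rid has no match in z get NULL for z's columns.

(55, IT); (55, NULL); (65, Eng); (70, NULL); (75, Eng); (80, IT); (80, Support)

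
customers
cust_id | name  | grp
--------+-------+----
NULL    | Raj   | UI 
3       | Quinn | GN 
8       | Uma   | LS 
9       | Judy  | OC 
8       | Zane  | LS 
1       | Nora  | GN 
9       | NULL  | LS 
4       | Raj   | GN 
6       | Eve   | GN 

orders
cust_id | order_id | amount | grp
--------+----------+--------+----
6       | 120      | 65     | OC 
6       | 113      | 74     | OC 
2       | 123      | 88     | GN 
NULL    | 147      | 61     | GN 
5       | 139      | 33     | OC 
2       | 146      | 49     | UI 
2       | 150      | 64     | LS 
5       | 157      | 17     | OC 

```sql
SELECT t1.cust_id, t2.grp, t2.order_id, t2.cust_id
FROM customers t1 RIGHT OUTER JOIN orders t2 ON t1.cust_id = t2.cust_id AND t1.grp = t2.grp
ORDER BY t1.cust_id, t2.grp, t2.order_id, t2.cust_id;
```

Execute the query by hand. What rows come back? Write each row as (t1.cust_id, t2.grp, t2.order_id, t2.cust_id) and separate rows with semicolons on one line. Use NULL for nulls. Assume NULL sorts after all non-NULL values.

RIGHT JOIN keeps every row from `orders`; unmatched rows get NULL for `customers`'s columns.
Matching on t1.cust_id = t2.cust_id AND t1.grp = t2.grp. A NULL in a compared column never satisfies the condition.
Matched pairs: 0; unmatched t2 rows kept: 8.

(NULL, GN, 123, 2); (NULL, GN, 147, NULL); (NULL, LS, 150, 2); (NULL, OC, 113, 6); (NULL, OC, 120, 6); (NULL, OC, 139, 5); (NULL, OC, 157, 5); (NULL, UI, 146, 2)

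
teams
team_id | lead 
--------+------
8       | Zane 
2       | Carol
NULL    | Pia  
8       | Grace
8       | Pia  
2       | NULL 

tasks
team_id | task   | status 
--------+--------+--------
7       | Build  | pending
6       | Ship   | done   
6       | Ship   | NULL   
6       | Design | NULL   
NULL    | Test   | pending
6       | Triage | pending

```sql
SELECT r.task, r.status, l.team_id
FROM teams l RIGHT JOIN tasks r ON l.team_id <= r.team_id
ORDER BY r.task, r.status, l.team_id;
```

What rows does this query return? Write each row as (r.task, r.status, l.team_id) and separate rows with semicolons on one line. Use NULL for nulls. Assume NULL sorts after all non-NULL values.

(Build, pending, 2); (Build, pending, 2); (Design, NULL, 2); (Design, NULL, 2); (Ship, done, 2); (Ship, done, 2); (Ship, NULL, 2); (Ship, NULL, 2); (Test, pending, NULL); (Triage, pending, 2); (Triage, pending, 2)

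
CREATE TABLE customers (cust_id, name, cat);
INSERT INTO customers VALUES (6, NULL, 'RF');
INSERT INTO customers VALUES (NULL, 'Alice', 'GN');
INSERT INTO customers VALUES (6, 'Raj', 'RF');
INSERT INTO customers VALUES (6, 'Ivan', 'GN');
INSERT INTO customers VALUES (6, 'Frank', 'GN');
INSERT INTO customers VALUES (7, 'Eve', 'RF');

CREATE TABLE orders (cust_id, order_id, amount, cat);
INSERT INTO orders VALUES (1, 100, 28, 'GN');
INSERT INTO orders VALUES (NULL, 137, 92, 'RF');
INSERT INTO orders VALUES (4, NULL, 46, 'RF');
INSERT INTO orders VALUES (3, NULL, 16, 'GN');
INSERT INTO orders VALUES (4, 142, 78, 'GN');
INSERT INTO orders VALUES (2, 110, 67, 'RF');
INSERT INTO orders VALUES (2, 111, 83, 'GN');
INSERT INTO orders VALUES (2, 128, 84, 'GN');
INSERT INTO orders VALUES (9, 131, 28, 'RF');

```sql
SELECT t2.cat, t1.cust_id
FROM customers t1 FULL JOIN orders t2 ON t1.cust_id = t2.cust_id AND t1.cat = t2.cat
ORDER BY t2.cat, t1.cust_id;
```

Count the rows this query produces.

FULL OUTER JOIN keeps every row from both sides; unmatched rows get NULL for the other side's columns.
Matching on t1.cust_id = t2.cust_id AND t1.cat = t2.cat. A NULL in a compared column never satisfies the condition.
Matched pairs: 0; unmatched t1 rows kept: 6; unmatched t2 rows kept: 9.
Total: 0 matched + 15 padded = 15 rows.

15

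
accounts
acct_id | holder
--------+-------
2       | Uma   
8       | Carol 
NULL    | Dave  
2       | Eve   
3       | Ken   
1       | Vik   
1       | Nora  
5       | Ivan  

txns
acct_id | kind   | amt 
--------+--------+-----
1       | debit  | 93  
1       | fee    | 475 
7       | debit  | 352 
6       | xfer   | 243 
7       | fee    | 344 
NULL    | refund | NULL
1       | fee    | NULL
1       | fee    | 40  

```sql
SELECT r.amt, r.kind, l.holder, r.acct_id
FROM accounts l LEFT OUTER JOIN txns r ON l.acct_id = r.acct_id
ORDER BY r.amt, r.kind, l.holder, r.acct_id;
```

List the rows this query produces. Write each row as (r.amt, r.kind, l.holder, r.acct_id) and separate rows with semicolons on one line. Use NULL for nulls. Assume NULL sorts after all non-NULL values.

LEFT JOIN keeps every row from `accounts`; unmatched rows get NULL for `txns`'s columns.
Matching on l.acct_id = r.acct_id. A NULL in a compared column never satisfies the condition.
- l[0] acct_id=2 → no match; kept with NULLs on the r side.
- l[1] acct_id=8 → no match; kept with NULLs on the r side.
- l[2] acct_id=NULL → no match; kept with NULLs on the r side.
- l[3] acct_id=2 → no match; kept with NULLs on the r side.
- l[4] acct_id=3 → no match; kept with NULLs on the r side.
- l[5] acct_id=1 → 4 match(es) in r → 4 row(s).
- l[6] acct_id=1 → 4 match(es) in r → 4 row(s).
- l[7] acct_id=5 → no match; kept with NULLs on the r side.

(40, fee, Nora, 1); (40, fee, Vik, 1); (93, debit, Nora, 1); (93, debit, Vik, 1); (475, fee, Nora, 1); (475, fee, Vik, 1); (NULL, fee, Nora, 1); (NULL, fee, Vik, 1); (NULL, NULL, Carol, NULL); (NULL, NULL, Dave, NULL); (NULL, NULL, Eve, NULL); (NULL, NULL, Ivan, NULL); (NULL, NULL, Ken, NULL); (NULL, NULL, Uma, NULL)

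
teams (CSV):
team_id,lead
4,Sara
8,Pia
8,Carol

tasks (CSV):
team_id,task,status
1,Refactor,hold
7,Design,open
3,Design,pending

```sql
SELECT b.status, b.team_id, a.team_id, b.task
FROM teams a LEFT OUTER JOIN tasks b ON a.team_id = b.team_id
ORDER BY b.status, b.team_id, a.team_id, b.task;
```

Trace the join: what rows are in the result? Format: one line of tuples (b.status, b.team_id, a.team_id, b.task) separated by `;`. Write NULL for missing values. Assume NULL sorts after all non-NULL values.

LEFT JOIN keeps every row from `teams`; unmatched rows get NULL for `tasks`'s columns.
Matching on a.team_id = b.team_id.
- a (team_id=4) has no partner → padded with NULL.
- a (team_id=8) has no partner → padded with NULL.
- a (team_id=8) has no partner → padded with NULL.
After projecting and ordering:
b.status | b.team_id | a.team_id | b.task
NULL | NULL | 4 | NULL
NULL | NULL | 8 | NULL
NULL | NULL | 8 | NULL

(NULL, NULL, 4, NULL); (NULL, NULL, 8, NULL); (NULL, NULL, 8, NULL)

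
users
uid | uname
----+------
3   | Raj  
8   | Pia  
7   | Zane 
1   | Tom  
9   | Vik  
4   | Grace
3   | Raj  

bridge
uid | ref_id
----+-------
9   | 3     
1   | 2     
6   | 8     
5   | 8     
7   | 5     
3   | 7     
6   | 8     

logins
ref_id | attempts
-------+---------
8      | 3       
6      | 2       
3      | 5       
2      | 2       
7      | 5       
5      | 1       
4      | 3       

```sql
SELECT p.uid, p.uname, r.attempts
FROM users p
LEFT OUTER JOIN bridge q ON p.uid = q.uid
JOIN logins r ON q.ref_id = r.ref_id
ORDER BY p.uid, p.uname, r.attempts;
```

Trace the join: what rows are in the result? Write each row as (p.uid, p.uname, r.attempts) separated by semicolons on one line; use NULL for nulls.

(1, Tom, 2); (3, Raj, 5); (3, Raj, 5); (7, Zane, 1); (9, Vik, 5)

Step 1 — p LEFT JOIN q on uid → 7 row(s).
Then INNER JOIN `logins r` on ref_id: keep only rows whose q.ref_id appears in r.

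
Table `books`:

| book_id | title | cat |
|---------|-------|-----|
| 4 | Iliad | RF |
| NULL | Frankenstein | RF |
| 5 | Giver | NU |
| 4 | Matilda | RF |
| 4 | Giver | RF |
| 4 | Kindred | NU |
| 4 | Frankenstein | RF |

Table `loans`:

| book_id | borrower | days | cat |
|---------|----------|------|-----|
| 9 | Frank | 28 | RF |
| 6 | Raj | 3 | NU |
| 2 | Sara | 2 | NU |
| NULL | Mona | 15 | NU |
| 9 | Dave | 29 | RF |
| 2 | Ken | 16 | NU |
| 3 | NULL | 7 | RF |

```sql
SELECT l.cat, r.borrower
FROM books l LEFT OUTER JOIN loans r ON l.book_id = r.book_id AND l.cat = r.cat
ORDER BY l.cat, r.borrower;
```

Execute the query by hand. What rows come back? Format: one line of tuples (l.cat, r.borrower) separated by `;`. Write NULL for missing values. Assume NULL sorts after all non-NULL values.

(NU, NULL); (NU, NULL); (RF, NULL); (RF, NULL); (RF, NULL); (RF, NULL); (RF, NULL)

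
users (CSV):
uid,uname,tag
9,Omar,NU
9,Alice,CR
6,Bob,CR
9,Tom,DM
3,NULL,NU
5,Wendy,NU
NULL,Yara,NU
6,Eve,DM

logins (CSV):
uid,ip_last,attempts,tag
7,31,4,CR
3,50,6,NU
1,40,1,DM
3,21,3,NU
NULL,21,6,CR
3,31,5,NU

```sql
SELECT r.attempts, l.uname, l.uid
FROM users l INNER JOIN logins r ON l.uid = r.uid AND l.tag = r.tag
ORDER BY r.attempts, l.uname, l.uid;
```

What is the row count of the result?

INNER JOIN keeps only pairs where the ON condition holds.
Matching on l.uid = r.uid AND l.tag = r.tag. A NULL in a compared column never satisfies the condition.
Matched pairs: 3.
Total: 3 rows.

3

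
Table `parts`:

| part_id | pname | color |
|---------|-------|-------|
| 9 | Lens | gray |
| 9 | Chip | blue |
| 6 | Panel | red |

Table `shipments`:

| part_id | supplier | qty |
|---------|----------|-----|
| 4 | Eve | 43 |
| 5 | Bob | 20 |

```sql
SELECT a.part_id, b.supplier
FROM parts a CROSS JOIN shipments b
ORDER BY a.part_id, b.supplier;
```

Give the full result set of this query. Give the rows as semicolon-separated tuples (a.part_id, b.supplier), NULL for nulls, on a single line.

(6, Bob); (6, Eve); (9, Bob); (9, Bob); (9, Eve); (9, Eve)

CROSS JOIN pairs every row of `parts` with every row of `shipments`: 3 × 2 = 6 rows.
After projecting and ordering:
a.part_id | b.supplier
6 | Bob
6 | Eve
9 | Bob
9 | Bob
9 | Eve
9 | Eve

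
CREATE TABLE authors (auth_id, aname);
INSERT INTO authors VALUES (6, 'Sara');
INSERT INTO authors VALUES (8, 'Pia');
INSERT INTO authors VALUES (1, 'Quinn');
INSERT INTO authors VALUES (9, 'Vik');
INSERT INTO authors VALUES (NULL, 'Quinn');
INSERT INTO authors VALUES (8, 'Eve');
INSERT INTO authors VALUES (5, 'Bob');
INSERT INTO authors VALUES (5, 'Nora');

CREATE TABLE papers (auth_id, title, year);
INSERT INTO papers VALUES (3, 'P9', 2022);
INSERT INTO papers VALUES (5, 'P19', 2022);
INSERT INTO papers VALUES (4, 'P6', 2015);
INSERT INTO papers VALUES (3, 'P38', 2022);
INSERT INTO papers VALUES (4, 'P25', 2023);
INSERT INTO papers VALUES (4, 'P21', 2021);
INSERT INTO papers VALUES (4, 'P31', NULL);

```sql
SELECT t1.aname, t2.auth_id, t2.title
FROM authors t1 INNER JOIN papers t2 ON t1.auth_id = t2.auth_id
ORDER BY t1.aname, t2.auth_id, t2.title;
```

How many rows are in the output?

2

INNER JOIN keeps only pairs where the ON condition holds.
Matching on t1.auth_id = t2.auth_id. A NULL in a compared column never satisfies the condition.
- t1 row (auth_id=6): no match → dropped.
- t1 row (auth_id=8): no match → dropped.
- t1 row (auth_id=1): no match → dropped.
- t1 row (auth_id=9): no match → dropped.
- t1 row (auth_id=NULL): no match → dropped.
- t1 row (auth_id=8): no match → dropped.
- t1 row (auth_id=5): matches 1 t2 row(s) → 1 output row(s).
- t1 row (auth_id=5): matches 1 t2 row(s) → 1 output row(s).
Total: 2 rows.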